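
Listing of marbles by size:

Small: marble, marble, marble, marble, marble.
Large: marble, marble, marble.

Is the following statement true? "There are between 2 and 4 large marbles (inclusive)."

True

There are 3 large marbles.
The claim requires 2 ≤ 3 ≤ 4, which holds.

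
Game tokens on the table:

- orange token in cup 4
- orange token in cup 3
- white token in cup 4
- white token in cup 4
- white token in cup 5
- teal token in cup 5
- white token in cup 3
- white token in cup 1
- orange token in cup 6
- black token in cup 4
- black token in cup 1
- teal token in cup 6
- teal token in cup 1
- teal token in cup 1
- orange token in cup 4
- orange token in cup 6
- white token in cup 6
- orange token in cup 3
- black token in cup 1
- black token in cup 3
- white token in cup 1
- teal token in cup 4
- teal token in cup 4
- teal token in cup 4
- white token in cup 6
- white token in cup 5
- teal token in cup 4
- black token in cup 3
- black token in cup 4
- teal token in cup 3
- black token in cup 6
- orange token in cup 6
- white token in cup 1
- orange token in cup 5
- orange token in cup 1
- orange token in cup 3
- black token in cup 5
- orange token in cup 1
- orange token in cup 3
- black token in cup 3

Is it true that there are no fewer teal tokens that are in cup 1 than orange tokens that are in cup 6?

False

There are 2 teal tokens in cup 1.
There are 3 orange tokens in cup 6.
The claim requires 2 ≥ 3, which does not hold.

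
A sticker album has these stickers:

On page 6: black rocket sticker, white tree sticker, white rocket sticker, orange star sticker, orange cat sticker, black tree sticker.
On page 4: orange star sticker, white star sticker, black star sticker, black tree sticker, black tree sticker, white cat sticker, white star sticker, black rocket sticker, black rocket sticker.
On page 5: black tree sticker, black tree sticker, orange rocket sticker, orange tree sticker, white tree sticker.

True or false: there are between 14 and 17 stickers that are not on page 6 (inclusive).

True

|stickers that are not on page 6| = 14.
The claim requires 14 ≤ 14 ≤ 17, which holds.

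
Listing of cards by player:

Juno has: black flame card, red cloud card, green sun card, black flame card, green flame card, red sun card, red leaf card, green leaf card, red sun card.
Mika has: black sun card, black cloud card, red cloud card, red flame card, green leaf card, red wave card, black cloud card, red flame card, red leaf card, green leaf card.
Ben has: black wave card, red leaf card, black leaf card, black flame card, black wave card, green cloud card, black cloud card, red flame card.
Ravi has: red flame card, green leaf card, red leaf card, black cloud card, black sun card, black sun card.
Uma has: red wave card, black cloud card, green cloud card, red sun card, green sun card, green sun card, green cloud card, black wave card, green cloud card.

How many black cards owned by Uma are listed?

2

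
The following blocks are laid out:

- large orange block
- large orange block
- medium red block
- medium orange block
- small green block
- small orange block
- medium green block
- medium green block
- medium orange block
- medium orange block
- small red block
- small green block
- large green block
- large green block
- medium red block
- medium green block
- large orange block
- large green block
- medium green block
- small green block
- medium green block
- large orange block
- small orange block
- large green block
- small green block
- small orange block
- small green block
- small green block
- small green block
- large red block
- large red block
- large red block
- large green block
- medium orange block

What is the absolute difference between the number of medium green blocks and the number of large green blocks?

0

medium green blocks: 5. large green blocks: 5.
|5 − 5| = 5 − 5 = 0.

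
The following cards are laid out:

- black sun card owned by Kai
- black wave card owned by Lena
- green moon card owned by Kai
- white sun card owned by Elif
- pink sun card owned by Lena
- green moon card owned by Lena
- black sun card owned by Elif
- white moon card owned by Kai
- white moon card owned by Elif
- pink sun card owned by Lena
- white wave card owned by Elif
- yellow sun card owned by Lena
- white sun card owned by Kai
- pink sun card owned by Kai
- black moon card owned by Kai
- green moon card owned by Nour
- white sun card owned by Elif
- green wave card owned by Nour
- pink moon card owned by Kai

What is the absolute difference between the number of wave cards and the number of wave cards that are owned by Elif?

wave cards: 3. wave cards owned by Elif: 1.
|3 − 1| = 3 − 1 = 2.

2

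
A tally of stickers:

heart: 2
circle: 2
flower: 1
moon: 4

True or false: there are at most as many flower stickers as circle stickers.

True

There is 1 flower sticker.
There are 2 circle stickers.
The claim requires 1 ≤ 2, which holds.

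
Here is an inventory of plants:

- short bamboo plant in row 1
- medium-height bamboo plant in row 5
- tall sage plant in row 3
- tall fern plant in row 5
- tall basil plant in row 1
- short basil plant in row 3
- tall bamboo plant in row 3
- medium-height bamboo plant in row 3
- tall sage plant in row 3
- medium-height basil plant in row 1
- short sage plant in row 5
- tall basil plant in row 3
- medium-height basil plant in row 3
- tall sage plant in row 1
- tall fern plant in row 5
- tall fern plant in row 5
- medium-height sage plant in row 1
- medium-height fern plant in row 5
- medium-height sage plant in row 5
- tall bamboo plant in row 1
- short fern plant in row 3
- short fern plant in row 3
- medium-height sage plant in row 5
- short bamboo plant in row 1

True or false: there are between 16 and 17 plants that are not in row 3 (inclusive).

False

There are 15 plants that are not in row 3.
The claim requires 16 ≤ 15 ≤ 17, which does not hold.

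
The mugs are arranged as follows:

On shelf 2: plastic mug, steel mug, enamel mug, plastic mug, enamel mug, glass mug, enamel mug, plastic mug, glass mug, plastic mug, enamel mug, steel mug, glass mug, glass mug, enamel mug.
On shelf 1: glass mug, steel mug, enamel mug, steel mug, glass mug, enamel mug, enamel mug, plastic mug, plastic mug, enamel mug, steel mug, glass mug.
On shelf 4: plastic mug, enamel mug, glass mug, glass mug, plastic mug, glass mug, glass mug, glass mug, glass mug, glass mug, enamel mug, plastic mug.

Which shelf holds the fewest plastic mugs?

Counts by shelf (restricted to plastic mugs): shelf 2→4, shelf 4→3, shelf 1→2.
The minimum is 2, held uniquely by shelf 1.

shelf 1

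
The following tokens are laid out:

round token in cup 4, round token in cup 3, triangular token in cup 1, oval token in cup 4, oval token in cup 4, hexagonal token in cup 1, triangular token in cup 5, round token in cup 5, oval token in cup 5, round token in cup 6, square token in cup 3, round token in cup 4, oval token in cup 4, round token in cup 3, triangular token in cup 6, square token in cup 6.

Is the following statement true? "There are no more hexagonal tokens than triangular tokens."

True

There is 1 hexagonal token.
There are 3 triangular tokens.
The claim requires 1 ≤ 3, which holds.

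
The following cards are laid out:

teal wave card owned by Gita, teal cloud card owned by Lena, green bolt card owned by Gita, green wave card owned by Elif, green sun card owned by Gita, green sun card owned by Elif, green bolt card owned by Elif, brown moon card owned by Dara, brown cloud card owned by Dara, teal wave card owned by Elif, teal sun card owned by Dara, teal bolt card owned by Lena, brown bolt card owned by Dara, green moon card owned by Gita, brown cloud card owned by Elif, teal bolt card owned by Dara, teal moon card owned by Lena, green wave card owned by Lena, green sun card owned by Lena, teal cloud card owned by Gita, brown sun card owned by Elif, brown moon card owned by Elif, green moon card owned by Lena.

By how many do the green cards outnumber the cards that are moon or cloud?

0

green cards: 9.
cards that are moon or cloud: 9.
9 − 9 = 0.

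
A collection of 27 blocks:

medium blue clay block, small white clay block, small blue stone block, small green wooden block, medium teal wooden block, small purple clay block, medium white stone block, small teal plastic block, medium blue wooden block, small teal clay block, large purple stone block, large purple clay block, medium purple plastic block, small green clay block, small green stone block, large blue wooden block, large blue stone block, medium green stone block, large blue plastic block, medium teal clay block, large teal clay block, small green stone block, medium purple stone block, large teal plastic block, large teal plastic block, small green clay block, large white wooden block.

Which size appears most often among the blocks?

small

Counts by size: small 10, large 9, medium 8.
The maximum is 10, held uniquely by small.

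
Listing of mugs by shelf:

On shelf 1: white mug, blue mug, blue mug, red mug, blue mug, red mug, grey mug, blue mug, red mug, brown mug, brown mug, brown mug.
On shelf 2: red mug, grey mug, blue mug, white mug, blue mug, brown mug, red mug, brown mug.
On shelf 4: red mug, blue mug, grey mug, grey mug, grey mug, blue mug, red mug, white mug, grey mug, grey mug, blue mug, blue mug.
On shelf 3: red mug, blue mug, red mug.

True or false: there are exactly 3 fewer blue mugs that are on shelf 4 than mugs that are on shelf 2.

|blue mugs on shelf 4| = 4.
|mugs on shelf 2| = 8.
The claim requires 8 − 4 (= 4) to equal 3, which does not hold.

False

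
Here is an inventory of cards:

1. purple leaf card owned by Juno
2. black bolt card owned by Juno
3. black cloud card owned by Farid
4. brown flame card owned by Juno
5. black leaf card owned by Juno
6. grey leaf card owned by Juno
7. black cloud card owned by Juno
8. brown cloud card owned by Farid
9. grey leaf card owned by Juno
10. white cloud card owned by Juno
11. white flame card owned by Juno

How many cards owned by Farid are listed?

2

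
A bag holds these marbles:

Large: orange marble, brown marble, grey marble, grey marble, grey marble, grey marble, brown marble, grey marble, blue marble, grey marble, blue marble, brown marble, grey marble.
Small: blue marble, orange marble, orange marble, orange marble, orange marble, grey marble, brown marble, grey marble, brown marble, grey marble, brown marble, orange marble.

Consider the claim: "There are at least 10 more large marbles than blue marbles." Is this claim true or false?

large marbles: 13.
blue marbles: 3.
The claim requires 13 − 3 = 10 ≥ 10, which holds.

True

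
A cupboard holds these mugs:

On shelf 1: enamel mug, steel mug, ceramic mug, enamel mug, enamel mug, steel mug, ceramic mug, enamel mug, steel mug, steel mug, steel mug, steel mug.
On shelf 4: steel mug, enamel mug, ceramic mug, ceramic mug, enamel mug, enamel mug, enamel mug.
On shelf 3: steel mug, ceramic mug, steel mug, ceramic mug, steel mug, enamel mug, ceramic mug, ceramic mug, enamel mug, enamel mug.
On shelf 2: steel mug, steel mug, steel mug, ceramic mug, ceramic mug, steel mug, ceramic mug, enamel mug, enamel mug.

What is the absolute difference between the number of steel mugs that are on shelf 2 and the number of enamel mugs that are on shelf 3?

steel mugs on shelf 2: 4. enamel mugs on shelf 3: 3.
|4 − 3| = 4 − 3 = 1.

1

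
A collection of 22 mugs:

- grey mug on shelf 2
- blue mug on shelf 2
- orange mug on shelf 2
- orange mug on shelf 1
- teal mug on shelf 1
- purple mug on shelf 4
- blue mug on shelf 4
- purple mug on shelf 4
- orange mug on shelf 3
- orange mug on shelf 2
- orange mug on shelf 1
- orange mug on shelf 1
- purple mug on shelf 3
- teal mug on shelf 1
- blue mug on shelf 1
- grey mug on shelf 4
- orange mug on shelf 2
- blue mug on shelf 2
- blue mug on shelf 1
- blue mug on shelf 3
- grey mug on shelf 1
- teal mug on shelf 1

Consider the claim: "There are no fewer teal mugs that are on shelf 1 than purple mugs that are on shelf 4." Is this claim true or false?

There are 3 teal mugs on shelf 1.
There are 2 purple mugs on shelf 4.
The claim requires 3 ≥ 2, which holds.

True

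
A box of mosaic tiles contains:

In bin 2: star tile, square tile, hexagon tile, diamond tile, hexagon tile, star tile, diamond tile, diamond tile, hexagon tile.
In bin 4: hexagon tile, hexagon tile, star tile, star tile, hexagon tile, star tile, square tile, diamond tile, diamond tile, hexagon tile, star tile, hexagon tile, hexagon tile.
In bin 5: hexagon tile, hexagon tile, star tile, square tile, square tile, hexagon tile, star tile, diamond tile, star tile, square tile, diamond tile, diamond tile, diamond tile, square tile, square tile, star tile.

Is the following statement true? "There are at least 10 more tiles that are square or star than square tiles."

|tiles that are square or star| = 17.
|square tiles| = 7.
The claim requires 17 − 7 = 10 ≥ 10, which holds.

True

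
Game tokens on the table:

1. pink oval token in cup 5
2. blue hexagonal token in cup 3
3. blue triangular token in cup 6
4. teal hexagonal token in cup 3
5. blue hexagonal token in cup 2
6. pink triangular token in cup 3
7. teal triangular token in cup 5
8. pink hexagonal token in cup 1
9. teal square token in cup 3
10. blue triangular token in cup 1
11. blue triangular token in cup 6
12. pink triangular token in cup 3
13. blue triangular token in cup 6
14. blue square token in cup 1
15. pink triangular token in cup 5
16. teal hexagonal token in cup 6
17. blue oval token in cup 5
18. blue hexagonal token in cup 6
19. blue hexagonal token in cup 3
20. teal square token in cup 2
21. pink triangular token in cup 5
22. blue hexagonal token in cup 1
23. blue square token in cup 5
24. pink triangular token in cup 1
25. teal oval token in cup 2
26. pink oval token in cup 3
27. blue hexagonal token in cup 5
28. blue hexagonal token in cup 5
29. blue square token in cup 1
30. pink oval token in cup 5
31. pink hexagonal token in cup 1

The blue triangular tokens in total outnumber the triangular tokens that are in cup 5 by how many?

blue triangular tokens: 4.
triangular tokens in cup 5: 3.
4 − 3 = 1.

1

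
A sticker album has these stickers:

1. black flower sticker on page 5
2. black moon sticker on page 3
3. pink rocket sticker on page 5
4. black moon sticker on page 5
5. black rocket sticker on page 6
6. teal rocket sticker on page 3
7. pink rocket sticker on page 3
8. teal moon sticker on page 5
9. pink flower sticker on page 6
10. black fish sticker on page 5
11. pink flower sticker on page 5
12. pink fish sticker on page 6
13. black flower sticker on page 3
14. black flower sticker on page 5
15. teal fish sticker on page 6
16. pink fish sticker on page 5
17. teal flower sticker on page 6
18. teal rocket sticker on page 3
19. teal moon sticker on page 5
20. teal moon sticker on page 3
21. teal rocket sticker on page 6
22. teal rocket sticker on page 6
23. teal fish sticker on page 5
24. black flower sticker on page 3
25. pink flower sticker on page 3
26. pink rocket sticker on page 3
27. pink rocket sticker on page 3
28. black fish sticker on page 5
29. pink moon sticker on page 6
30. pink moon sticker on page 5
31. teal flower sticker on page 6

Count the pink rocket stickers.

4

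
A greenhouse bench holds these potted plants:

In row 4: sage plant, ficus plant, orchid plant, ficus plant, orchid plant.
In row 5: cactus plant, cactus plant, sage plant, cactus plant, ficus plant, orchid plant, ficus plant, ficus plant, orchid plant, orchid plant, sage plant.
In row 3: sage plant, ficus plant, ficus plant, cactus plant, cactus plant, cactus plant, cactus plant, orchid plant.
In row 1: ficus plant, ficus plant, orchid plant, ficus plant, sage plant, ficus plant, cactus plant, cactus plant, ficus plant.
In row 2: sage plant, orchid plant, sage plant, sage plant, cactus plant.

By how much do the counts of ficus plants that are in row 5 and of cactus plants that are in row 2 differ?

ficus plants in row 5: 3. cactus plants in row 2: 1.
|3 − 1| = 3 − 1 = 2.

2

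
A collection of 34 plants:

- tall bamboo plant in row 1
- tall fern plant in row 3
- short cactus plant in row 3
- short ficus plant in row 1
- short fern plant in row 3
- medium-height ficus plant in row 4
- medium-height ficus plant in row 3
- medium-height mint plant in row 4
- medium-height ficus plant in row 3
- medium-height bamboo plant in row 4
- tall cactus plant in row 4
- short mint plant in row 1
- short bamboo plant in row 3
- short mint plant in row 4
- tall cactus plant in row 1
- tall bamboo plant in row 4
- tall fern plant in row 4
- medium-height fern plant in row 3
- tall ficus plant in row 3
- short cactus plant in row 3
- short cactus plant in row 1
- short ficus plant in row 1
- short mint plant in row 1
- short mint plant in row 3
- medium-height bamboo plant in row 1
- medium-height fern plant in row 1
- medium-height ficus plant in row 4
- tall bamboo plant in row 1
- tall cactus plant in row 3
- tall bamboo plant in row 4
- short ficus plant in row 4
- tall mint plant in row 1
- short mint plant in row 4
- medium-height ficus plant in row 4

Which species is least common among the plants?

Counts by species: ficus 9, mint 7, bamboo 7, cactus 6, fern 5.
The minimum is 5, held uniquely by fern.

fern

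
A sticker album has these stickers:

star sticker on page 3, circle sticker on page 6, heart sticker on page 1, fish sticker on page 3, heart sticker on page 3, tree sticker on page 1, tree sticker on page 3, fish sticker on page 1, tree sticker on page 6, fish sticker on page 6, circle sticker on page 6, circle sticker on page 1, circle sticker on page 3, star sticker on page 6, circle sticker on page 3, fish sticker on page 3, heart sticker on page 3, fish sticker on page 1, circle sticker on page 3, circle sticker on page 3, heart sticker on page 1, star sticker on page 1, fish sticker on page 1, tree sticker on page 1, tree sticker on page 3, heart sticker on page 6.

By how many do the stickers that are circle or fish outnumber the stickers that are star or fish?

stickers that are circle or fish: 13.
stickers that are star or fish: 9.
13 − 9 = 4.

4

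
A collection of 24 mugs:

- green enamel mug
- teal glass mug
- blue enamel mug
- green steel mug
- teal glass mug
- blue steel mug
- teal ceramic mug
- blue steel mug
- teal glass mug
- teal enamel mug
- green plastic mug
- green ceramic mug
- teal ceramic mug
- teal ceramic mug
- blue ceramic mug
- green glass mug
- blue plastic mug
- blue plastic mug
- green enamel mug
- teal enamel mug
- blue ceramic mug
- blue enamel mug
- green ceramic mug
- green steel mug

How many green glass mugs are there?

1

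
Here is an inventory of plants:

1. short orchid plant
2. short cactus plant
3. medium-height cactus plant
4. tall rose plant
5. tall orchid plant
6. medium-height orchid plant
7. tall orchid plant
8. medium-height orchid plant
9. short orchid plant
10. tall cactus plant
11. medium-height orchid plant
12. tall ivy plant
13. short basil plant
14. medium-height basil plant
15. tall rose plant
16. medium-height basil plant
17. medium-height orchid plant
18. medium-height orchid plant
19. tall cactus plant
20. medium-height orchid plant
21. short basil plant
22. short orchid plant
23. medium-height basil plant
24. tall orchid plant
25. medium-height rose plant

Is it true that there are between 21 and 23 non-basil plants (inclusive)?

non-basil plants: 20.
The claim requires 21 ≤ 20 ≤ 23, which does not hold.

False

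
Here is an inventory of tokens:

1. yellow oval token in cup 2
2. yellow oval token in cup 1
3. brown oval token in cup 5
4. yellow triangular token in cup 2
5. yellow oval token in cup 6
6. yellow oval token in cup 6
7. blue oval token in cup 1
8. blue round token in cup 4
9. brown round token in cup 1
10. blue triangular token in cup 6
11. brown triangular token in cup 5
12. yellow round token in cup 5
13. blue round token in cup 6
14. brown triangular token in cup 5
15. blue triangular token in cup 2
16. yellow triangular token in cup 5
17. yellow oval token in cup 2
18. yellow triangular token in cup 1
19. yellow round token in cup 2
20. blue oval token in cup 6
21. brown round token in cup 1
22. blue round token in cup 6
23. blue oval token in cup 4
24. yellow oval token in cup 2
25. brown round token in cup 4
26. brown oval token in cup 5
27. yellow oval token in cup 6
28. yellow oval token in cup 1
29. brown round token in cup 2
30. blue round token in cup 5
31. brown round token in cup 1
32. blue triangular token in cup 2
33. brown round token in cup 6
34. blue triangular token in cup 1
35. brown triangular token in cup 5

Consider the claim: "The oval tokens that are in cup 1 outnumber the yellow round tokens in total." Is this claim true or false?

oval tokens in cup 1: 3.
yellow round tokens: 2.
The claim requires 3 > 2, which holds.

True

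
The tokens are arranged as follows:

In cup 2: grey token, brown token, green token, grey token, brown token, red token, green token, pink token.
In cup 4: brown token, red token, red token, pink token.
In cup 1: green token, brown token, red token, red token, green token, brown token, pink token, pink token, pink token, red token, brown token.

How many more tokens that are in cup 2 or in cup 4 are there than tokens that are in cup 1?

tokens in cup 2 or in cup 4: 12.
tokens in cup 1: 11.
12 − 11 = 1.

1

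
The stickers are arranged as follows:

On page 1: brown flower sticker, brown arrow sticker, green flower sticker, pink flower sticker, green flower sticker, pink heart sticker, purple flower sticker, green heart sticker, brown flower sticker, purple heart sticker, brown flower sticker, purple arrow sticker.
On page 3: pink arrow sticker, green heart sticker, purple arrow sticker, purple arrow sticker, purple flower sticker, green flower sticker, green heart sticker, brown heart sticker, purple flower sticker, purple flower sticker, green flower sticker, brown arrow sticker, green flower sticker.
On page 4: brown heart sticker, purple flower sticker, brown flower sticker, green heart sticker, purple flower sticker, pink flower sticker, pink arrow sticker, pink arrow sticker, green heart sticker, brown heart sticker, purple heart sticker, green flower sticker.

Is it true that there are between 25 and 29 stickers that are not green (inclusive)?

stickers that are not green: 26.
The claim requires 25 ≤ 26 ≤ 29, which holds.

True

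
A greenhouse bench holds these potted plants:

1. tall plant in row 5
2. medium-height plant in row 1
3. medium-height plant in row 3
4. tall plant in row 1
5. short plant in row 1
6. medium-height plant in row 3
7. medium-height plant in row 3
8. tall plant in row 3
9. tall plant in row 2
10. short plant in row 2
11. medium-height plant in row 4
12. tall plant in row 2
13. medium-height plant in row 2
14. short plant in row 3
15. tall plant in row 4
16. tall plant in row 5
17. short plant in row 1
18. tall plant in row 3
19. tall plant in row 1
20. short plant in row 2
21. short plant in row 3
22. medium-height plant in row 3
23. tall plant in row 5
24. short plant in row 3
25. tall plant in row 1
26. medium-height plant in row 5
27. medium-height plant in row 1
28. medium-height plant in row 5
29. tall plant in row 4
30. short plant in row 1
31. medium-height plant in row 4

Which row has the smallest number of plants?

Counts by row: row 3→9, row 1→8, row 5→5, row 2→5, row 4→4.
The minimum is 4, held uniquely by row 4.

row 4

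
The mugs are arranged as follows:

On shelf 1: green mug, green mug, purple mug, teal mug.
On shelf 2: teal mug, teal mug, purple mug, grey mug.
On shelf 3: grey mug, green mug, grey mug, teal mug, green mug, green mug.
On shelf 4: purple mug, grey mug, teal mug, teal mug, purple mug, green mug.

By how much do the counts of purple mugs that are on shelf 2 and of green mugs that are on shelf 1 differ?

1

purple mugs on shelf 2: 1. green mugs on shelf 1: 2.
|1 − 2| = 2 − 1 = 1.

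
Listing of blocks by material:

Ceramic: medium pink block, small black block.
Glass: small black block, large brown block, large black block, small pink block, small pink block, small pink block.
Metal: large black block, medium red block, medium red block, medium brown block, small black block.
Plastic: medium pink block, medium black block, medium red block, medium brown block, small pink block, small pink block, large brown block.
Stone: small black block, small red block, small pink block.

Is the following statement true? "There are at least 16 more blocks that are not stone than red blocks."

blocks that are not stone: 20.
red blocks: 4.
The claim requires 20 − 4 = 16 ≥ 16, which holds.

True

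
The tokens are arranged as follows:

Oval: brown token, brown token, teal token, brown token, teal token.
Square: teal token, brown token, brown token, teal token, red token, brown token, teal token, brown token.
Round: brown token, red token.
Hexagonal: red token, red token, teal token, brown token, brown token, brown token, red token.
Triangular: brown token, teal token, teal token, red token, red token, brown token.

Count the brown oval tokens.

3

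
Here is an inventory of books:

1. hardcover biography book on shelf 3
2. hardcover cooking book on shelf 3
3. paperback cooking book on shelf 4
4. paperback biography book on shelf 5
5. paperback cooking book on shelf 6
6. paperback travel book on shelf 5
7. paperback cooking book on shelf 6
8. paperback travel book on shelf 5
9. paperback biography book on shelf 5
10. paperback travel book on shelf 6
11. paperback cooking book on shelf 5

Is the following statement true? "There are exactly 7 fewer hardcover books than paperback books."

True

hardcover books: 2.
paperback books: 9.
The claim requires 9 − 2 (= 7) to equal 7, which holds.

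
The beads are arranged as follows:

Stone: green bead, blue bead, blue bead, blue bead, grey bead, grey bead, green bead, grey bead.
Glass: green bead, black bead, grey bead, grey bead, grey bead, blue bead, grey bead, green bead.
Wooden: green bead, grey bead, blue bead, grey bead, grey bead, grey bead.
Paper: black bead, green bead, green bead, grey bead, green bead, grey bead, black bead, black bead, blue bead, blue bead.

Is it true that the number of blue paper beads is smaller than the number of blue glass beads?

|blue paper beads| = 2.
|blue glass beads| = 1.
The claim requires 2 < 1, which does not hold.

False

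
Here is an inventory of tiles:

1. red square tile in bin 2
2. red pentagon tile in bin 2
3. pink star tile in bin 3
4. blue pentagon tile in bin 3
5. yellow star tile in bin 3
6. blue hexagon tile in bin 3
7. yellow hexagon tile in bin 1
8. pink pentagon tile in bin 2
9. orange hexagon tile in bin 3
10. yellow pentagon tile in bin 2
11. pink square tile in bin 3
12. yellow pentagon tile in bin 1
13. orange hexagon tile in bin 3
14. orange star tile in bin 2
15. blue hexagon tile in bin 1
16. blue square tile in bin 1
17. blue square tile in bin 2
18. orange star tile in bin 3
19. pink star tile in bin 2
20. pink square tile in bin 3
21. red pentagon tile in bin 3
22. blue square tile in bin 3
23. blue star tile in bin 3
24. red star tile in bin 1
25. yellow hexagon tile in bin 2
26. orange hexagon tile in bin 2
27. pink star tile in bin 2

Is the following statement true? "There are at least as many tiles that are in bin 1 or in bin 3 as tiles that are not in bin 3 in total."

|tiles in bin 1 or in bin 3| = 17.
|tiles that are not in bin 3| = 15.
The claim requires 17 ≥ 15, which holds.

True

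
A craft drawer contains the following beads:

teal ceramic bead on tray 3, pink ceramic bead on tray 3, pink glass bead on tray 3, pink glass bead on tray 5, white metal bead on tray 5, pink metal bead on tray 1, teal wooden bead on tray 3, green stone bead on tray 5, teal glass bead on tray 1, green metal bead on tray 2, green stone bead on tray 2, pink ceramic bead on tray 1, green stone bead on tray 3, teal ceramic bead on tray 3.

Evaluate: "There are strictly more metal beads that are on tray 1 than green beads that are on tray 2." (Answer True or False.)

False

|metal beads on tray 1| = 1.
|green beads on tray 2| = 2.
The claim requires 1 > 2, which does not hold.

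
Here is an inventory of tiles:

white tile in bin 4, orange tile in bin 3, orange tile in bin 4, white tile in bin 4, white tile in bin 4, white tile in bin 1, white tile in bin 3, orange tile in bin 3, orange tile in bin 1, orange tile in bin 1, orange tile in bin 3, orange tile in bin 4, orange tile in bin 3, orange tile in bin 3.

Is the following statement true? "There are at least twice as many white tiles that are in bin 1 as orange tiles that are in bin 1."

white tiles in bin 1: 1.
orange tiles in bin 1: 2.
The claim requires 1 ≥ 2 × 2 = 4, which does not hold.

False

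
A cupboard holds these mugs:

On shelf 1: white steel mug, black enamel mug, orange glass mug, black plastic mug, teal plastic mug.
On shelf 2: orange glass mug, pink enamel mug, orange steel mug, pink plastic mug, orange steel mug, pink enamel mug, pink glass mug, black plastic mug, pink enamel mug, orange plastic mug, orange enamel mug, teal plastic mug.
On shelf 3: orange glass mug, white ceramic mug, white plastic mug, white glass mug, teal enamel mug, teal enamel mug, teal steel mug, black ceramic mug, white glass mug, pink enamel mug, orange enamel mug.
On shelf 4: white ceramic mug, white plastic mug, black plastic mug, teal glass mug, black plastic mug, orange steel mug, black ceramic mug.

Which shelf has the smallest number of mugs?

shelf 1

Counts by shelf: shelf 2→12, shelf 3→11, shelf 4→7, shelf 1→5.
The minimum is 5, held uniquely by shelf 1.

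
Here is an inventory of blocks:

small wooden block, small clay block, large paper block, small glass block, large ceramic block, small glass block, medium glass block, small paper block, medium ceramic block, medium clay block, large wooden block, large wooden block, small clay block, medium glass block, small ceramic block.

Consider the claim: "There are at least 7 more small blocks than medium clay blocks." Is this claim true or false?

False

small blocks: 7.
medium clay blocks: 1.
The claim requires 7 − 1 = 6 ≥ 7, which does not hold.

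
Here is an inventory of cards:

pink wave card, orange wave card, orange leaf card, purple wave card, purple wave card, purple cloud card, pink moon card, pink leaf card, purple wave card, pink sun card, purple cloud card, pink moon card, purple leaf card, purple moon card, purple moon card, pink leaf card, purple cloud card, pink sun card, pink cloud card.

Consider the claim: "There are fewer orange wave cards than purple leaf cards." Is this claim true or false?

There is 1 orange wave card.
There is 1 purple leaf card.
The claim requires 1 < 1, which does not hold.

False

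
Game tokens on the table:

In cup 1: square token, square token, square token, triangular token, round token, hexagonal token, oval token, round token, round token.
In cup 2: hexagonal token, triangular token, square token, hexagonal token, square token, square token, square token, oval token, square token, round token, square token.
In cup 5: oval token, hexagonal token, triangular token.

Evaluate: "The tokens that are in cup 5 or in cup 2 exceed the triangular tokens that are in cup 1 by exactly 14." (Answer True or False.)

tokens in cup 5 or in cup 2: 14.
triangular tokens in cup 1: 1.
The claim requires 14 − 1 (= 13) to equal 14, which does not hold.

False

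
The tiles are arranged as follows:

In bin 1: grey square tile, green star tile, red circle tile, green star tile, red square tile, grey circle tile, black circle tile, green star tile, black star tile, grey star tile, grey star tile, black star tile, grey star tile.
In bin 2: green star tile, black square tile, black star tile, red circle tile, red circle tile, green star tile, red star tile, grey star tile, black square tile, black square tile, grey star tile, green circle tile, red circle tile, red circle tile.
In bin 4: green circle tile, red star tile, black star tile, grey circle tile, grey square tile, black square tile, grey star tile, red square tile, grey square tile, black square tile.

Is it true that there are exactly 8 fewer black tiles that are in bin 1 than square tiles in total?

There are 3 black tiles in bin 1.
There are 10 square tiles.
The claim requires 10 − 3 (= 7) to equal 8, which does not hold.

False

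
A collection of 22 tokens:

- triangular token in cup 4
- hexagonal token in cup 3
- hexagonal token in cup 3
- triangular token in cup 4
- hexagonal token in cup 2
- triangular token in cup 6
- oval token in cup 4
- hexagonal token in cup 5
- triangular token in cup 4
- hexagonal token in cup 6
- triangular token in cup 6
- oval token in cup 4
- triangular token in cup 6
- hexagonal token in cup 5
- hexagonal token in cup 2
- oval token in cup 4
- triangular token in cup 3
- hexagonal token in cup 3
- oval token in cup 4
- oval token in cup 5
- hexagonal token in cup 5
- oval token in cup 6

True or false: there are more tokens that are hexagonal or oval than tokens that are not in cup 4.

There are 15 tokens that are hexagonal or oval.
There are 15 tokens that are not in cup 4.
The claim requires 15 > 15, which does not hold.

False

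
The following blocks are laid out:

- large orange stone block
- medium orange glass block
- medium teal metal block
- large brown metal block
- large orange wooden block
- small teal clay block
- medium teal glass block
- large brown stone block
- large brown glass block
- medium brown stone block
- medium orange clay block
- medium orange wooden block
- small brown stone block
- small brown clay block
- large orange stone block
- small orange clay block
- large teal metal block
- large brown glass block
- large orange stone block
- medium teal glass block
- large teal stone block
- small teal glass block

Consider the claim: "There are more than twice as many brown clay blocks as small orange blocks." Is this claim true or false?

False

|brown clay blocks| = 1.
|small orange blocks| = 1.
The claim requires 1 > 2 × 1 = 2, which does not hold.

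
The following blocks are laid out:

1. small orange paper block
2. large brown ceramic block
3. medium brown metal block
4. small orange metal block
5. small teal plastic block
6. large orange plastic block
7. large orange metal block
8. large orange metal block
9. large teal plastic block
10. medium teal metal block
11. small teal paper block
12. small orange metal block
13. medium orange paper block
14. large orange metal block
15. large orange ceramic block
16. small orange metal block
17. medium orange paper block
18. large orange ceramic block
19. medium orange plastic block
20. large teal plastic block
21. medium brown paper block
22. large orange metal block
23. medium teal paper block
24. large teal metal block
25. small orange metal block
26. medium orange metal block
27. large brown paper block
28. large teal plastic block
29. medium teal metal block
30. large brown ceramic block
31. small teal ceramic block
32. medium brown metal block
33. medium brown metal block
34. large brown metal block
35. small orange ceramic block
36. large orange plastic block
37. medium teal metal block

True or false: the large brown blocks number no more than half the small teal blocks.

False

|large brown blocks| = 4.
|small teal blocks| = 3.
The claim requires 2 × 4 = 8 ≤ 3, which does not hold.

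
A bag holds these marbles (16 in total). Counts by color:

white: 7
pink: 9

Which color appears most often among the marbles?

Counts by color: pink 9, white 7.
The maximum is 9, held uniquely by pink.

pink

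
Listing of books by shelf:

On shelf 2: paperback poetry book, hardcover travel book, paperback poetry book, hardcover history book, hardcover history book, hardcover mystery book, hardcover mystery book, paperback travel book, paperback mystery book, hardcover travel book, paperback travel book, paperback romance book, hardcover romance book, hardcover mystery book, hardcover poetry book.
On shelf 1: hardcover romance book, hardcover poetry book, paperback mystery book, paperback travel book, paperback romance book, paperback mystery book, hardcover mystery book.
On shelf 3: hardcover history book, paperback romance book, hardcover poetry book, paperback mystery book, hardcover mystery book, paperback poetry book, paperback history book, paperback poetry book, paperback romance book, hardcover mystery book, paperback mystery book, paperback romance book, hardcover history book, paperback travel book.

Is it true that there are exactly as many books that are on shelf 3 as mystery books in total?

books on shelf 3: 14.
mystery books: 11.
The claim requires 14 = 11, which does not hold.

False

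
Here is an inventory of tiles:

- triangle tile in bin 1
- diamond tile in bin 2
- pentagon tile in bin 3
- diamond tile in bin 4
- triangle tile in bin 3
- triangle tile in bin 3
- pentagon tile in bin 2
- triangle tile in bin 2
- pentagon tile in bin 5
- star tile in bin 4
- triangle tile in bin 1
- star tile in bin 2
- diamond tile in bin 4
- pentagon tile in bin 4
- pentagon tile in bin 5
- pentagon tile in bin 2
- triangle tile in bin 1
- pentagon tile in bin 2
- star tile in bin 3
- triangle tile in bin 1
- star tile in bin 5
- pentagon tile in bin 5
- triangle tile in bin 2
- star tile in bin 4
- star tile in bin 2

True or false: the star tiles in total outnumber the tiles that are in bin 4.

star tiles: 6.
tiles in bin 4: 5.
The claim requires 6 > 5, which holds.

True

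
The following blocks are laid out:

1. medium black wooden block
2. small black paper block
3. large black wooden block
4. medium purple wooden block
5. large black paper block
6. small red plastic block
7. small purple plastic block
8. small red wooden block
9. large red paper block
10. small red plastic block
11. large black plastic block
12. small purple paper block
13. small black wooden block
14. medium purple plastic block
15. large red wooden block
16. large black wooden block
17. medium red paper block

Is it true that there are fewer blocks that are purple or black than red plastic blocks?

False

blocks that are purple or black: 11.
red plastic blocks: 2.
The claim requires 11 < 2, which does not hold.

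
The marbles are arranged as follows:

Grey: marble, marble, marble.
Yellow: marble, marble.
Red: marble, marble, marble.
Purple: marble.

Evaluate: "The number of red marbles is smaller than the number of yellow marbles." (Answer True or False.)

There are 3 red marbles.
There are 2 yellow marbles.
The claim requires 3 < 2, which does not hold.

False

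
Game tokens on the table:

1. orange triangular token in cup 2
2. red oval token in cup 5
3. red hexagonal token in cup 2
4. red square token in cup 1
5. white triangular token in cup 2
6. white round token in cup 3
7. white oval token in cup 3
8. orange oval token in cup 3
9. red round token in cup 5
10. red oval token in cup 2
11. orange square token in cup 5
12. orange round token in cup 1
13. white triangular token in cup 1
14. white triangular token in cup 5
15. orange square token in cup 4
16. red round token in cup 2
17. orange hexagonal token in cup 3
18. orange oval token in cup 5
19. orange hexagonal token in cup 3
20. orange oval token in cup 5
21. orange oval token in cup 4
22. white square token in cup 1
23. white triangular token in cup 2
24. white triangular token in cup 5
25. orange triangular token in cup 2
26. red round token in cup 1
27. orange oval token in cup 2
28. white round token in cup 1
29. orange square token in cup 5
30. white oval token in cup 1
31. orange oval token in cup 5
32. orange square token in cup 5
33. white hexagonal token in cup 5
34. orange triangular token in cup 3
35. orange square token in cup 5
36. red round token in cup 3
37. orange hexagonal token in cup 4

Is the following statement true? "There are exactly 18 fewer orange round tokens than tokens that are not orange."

True

There is 1 orange round token.
There are 19 tokens that are not orange.
The claim requires 19 − 1 (= 18) to equal 18, which holds.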